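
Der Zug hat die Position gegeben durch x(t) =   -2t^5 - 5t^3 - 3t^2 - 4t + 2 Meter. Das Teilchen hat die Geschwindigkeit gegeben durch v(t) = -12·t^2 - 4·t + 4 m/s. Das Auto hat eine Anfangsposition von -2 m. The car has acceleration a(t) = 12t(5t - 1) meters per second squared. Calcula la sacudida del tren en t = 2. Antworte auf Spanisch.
Partiendo de la posición x(t) = -2·t^5 - 5·t^3 - 3·t^2 - 4·t + 2, tomamos 3 derivadas. Derivando la posición, obtenemos la velocidad: v(t) = -10·t^4 - 15·t^2 - 6·t - 4. Tomando d/dt de v(t), encontramos a(t) = -40·t^3 - 30·t - 6. Tomando d/dt de a(t), encontramos j(t) = -120·t^2 - 30. Usando j(t) = -120·t^2 - 30 y sustituyendo t = 2, encontramos j = -510.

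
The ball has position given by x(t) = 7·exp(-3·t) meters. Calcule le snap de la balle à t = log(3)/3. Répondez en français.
En partant de la position x(t) = 7·exp(-3·t), nous prenons 4 dérivées. En dérivant la position, nous obtenons la vitesse: v(t) = -21·exp(-3·t). En dérivant la vitesse, nous obtenons l'accélération: a(t) = 63·exp(-3·t). En dérivant l'accélération, nous obtenons le jerk: j(t) = -189·exp(-3·t). La dérivée du jerk donne le snap: s(t) = 567·exp(-3·t). Nous avons le snap s(t) = 567·exp(-3·t). En substituant t = log(3)/3: s(log(3)/3) = 189.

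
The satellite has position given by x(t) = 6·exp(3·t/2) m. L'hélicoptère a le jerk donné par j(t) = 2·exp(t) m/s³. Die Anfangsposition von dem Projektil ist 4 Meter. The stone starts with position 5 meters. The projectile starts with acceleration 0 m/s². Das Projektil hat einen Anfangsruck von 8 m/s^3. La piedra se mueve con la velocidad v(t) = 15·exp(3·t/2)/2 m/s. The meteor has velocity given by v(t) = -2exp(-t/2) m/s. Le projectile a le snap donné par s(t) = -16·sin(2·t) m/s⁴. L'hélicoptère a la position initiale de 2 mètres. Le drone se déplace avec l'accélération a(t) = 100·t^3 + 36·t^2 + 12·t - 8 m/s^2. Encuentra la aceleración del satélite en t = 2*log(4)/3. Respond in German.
Ausgehend von der Position x(t) = 6·exp(3·t/2), nehmen wir 2 Ableitungen. Die Ableitung von der Position ergibt die Geschwindigkeit: v(t) = 9·exp(3·t/2). Die Ableitung von der Geschwindigkeit ergibt die Beschleunigung: a(t) = 27·exp(3·t/2)/2. Wir haben die Beschleunigung a(t) = 27·exp(3·t/2)/2. Durch Einsetzen von t = 2*log(4)/3: a(2*log(4)/3) = 54.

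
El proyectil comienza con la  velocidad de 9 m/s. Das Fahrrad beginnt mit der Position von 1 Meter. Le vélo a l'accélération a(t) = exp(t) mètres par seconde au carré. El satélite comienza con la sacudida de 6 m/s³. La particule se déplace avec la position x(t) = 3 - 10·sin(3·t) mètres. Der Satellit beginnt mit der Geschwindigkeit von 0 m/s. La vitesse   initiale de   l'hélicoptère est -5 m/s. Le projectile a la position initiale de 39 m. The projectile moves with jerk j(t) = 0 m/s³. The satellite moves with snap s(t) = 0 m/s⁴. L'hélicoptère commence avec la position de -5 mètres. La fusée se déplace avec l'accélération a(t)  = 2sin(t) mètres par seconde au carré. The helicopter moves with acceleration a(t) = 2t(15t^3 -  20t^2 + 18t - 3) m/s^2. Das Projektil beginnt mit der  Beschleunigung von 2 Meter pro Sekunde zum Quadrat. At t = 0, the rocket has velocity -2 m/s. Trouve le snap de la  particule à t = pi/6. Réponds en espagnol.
Debemos derivar nuestra ecuación de la posición x(t) = 3 - 10·sin(3·t) 4 veces. Derivando la posición, obtenemos la velocidad: v(t) = -30·cos(3·t). Tomando d/dt de v(t), encontramos a(t) = 90·sin(3·t). Derivando la aceleración, obtenemos la sacudida: j(t) = 270·cos(3·t). Tomando d/dt de j(t), encontramos s(t) = -810·sin(3·t). Tenemos el snap s(t) = -810·sin(3·t). Sustituyendo t = pi/6: s(pi/6) = -810.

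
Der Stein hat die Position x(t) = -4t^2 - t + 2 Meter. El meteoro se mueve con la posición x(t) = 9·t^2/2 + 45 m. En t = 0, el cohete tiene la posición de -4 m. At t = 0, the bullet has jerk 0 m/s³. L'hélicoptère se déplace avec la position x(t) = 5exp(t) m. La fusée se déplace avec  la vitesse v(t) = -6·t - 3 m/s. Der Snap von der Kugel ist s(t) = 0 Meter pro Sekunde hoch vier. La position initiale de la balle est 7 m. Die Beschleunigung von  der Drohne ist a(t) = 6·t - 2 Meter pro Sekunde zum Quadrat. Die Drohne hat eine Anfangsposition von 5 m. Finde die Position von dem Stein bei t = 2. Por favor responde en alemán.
Mit x(t) = -4·t^2 - t + 2 und Einsetzen von t = 2, finden wir x = -16.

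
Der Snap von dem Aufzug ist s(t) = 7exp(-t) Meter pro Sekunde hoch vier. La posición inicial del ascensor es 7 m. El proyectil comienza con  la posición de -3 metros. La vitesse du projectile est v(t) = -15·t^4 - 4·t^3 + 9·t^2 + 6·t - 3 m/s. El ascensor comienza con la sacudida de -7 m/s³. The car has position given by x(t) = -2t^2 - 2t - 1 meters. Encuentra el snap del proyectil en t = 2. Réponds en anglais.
To solve this, we need to take 3 derivatives of our velocity equation v(t) = -15·t^4 - 4·t^3 + 9·t^2 + 6·t - 3. The derivative of velocity gives acceleration: a(t) = -60·t^3 - 12·t^2 + 18·t + 6. Taking d/dt of a(t), we find j(t) = -180·t^2 - 24·t + 18. Taking d/dt of j(t), we find s(t) = -360·t - 24. Using s(t) = -360·t - 24 and substituting t = 2, we find s = -744.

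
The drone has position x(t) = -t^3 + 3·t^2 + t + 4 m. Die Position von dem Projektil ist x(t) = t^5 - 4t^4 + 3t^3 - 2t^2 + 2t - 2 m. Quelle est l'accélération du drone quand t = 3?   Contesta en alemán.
Ausgehend von der Position x(t) = -t^3 + 3·t^2 + t + 4, nehmen wir 2 Ableitungen. Durch Ableiten von der Position erhalten wir die Geschwindigkeit: v(t) = -3·t^2 + 6·t + 1. Die Ableitung von der Geschwindigkeit ergibt die Beschleunigung: a(t) = 6 - 6·t. Mit a(t) = 6 - 6·t und Einsetzen von t = 3, finden wir a = -12.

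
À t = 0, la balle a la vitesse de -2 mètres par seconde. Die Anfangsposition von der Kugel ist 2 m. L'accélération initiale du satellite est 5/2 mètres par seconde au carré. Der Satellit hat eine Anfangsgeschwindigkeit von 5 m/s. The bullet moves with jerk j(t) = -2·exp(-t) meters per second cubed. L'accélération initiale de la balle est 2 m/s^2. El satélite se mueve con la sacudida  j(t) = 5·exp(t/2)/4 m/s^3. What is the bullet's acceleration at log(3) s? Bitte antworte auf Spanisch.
Partiendo de la sacudida j(t) = -2·exp(-t), tomamos 1 antiderivada. Tomando ∫j(t)dt y aplicando a(0) = 2, encontramos a(t) = 2·exp(-t). Tenemos la aceleración a(t) = 2·exp(-t). Sustituyendo t = log(3): a(log(3)) = 2/3.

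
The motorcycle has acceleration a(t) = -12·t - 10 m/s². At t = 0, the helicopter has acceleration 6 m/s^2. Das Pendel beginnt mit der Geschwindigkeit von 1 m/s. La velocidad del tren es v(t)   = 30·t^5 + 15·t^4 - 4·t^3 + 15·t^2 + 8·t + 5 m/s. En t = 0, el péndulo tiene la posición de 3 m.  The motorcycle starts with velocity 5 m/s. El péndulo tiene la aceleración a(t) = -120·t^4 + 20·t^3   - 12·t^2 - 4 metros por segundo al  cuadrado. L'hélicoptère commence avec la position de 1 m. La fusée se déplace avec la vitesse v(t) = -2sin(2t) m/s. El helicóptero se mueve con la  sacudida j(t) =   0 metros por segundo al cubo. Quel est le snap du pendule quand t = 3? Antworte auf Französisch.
Pour résoudre ceci, nous devons prendre 2 dérivées de notre équation de l'accélération a(t) = -120·t^4 + 20·t^3 - 12·t^2 - 4. La dérivée de l'accélération donne le jerk: j(t) = -480·t^3 + 60·t^2 - 24·t. La dérivée du jerk donne le snap: s(t) = -1440·t^2 + 120·t - 24. En utilisant s(t) = -1440·t^2 + 120·t - 24 et en substituant t = 3, nous trouvons s = -12624.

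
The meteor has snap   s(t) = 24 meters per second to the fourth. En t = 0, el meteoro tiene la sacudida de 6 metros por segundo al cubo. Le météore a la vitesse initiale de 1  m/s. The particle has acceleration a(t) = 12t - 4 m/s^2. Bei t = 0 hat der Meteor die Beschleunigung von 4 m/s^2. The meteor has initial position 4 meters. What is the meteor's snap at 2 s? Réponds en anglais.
We have snap s(t) = 24. Substituting t = 2: s(2) = 24.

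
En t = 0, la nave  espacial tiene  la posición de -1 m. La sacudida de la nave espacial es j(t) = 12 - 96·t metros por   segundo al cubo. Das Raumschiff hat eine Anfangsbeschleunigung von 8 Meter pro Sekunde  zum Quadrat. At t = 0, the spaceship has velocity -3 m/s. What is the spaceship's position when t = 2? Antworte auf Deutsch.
Wir müssen die Stammfunktion unserer Gleichung für den Ruck j(t) = 12 - 96·t 3-mal finden. Durch Integration von dem Ruck und Verwendung der Anfangsbedingung a(0) = 8, erhalten wir a(t) = -48·t^2 + 12·t + 8. Die Stammfunktion von der Beschleunigung ist die Geschwindigkeit. Mit v(0) = -3 erhalten wir v(t) = -16·t^3 + 6·t^2 + 8·t - 3. Durch Integration von der Geschwindigkeit und Verwendung der Anfangsbedingung x(0) = -1, erhalten wir x(t) = -4·t^4 + 2·t^3 + 4·t^2 - 3·t - 1. Wir haben die Position x(t) = -4·t^4 + 2·t^3 + 4·t^2 - 3·t - 1. Durch Einsetzen von t = 2: x(2) = -39.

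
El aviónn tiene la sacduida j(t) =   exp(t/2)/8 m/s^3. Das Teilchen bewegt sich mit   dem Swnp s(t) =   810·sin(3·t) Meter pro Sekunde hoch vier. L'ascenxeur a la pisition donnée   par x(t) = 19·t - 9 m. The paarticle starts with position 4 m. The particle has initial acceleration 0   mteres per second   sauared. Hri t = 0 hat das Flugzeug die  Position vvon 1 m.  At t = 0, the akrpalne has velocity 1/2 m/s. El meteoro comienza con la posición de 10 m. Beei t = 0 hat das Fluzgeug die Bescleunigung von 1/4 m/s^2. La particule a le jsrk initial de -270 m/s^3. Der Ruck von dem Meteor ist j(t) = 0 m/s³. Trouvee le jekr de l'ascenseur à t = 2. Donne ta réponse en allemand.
Wir müssen unsere Gleichung für die Position x(t) = 19·t - 9 3-mal ableiten. Mit d/dt von x(t) finden wir v(t) = 19. Durch Ableiten von der Geschwindigkeit erhalten wir die Beschleunigung: a(t) = 0. Die Ableitung von der Beschleunigung ergibt den Ruck: j(t) = 0. Wir haben den Ruck j(t) = 0. Durch Einsetzen von t = 2: j(2) = 0.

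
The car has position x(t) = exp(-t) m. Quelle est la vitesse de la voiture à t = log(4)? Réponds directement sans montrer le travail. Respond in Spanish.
En t = log(4), v = -1/4.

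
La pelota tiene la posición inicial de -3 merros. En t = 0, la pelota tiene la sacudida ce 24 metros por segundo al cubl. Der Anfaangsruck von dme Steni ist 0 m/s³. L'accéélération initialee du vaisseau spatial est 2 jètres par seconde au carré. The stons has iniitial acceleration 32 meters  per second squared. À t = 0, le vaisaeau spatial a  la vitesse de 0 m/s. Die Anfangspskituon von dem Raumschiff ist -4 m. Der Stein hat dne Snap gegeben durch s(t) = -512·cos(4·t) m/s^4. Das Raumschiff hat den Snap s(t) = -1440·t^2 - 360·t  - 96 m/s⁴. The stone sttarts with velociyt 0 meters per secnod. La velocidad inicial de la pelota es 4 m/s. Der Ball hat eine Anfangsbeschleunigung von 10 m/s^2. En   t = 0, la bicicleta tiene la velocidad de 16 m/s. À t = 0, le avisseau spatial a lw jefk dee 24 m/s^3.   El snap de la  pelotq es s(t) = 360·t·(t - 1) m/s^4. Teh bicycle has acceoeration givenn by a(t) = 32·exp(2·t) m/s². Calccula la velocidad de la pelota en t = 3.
Para resolver esto, necesitamos tomar 3 antiderivadas de nuestra ecuación del snap s(t) = 360·t·(t - 1). Tomando ∫s(t)dt y aplicando j(0) = 24, encontramos j(t) = 120·t^3 - 180·t^2 + 24. La integral de la sacudida es la aceleración. Usando a(0) = 10, obtenemos a(t) = 30·t^4 - 60·t^3 + 24·t + 10. La antiderivada de la aceleración es la velocidad. Usando v(0) = 4, obtenemos v(t) = 6·t^5 - 15·t^4 + 12·t^2 + 10·t + 4. Usando v(t) = 6·t^5 - 15·t^4 + 12·t^2 + 10·t + 4 y sustituyendo t = 3, encontramos v = 385.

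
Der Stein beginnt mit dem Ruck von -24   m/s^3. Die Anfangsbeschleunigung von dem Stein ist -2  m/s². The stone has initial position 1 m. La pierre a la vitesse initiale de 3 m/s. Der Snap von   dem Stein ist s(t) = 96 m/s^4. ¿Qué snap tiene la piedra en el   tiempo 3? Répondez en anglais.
We have snap s(t) = 96. Substituting t = 3: s(3) = 96.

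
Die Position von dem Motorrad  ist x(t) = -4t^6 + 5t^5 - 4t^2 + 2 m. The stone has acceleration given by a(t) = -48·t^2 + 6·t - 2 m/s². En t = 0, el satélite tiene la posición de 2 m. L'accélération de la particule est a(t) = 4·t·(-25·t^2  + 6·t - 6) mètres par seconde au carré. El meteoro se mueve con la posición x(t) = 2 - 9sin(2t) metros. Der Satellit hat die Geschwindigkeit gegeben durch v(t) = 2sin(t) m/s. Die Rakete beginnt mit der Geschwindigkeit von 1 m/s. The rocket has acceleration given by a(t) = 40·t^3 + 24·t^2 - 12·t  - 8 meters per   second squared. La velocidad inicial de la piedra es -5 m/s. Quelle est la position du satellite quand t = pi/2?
Nous devons intégrer notre équation de la vitesse v(t) = 2·sin(t) 1 fois. En intégrant la vitesse et en utilisant la condition initiale x(0) = 2, nous obtenons x(t) = 4 - 2·cos(t). En utilisant x(t) = 4 - 2·cos(t) et en substituant t = pi/2, nous trouvons x = 4.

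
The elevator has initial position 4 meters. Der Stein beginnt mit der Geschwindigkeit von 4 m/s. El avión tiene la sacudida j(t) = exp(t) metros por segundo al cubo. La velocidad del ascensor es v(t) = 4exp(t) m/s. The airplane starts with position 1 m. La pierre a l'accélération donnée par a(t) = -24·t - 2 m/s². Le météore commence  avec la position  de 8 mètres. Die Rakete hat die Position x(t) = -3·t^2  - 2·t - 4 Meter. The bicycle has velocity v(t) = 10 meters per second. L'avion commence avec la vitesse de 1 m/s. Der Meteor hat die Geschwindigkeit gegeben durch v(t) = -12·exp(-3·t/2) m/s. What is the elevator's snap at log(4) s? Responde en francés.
Nous devons dériver notre équation de la vitesse v(t) = 4·exp(t) 3 fois. La dérivée de la vitesse donne l'accélération: a(t) = 4·exp(t). La dérivée de l'accélération donne le jerk: j(t) = 4·exp(t). La dérivée du jerk donne le snap: s(t) = 4·exp(t). De l'équation du snap s(t) = 4·exp(t), nous substituons t = log(4) pour obtenir s = 16.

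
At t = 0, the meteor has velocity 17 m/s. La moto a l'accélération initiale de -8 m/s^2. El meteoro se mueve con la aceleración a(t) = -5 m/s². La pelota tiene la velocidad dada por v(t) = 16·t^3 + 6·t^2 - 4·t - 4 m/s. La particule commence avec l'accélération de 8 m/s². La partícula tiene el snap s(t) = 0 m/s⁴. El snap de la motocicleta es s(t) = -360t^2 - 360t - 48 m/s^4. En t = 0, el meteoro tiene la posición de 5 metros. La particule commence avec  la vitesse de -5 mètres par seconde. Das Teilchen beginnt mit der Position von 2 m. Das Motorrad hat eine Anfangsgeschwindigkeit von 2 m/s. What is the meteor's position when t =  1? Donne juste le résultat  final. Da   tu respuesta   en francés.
La réponse est 39/2.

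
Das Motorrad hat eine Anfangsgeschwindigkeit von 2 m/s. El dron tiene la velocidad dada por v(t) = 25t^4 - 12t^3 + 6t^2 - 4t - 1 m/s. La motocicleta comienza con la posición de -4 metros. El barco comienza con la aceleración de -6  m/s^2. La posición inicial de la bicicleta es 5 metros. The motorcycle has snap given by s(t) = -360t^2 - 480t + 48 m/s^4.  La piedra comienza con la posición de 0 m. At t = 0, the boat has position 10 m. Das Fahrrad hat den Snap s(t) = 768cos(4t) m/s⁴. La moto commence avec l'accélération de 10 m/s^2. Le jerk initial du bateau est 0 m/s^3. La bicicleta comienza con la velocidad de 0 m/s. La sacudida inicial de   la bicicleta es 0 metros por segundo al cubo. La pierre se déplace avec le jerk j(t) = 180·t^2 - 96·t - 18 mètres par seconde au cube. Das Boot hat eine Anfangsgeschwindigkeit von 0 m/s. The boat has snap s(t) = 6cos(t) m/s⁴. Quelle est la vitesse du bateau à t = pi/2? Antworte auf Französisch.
En partant du snap s(t) = 6·cos(t), nous prenons 3 primitives. La primitive du snap est le jerk. En utilisant j(0) = 0, nous obtenons j(t) = 6·sin(t). En intégrant le jerk et en utilisant la condition initiale a(0) = -6, nous obtenons a(t) = -6·cos(t). La primitive de l'accélération, avec v(0) = 0, donne la vitesse: v(t) = -6·sin(t). En utilisant v(t) = -6·sin(t) et en substituant t = pi/2, nous trouvons v = -6.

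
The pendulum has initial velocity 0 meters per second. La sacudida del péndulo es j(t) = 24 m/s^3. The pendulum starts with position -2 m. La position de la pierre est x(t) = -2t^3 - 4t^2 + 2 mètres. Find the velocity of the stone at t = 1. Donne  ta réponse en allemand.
Wir müssen unsere Gleichung für die Position x(t) = -2·t^3 - 4·t^2 + 2 1-mal ableiten. Die Ableitung von der Position ergibt die Geschwindigkeit: v(t) = -6·t^2 - 8·t. Aus der Gleichung für die Geschwindigkeit v(t) = -6·t^2 - 8·t, setzen wir t = 1 ein und erhalten v = -14.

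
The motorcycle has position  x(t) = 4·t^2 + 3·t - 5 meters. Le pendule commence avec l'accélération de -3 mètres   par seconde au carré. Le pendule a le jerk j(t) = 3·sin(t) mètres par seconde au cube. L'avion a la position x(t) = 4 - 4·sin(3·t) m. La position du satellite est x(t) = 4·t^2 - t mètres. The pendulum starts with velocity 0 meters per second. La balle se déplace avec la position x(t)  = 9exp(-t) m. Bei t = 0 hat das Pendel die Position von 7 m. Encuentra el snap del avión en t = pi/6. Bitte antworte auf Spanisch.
Debemos derivar nuestra ecuación de la posición x(t) = 4 - 4·sin(3·t) 4 veces. Tomando d/dt de x(t), encontramos v(t) = -12·cos(3·t). Tomando d/dt de v(t), encontramos a(t) = 36·sin(3·t). Tomando d/dt de a(t), encontramos j(t) = 108·cos(3·t). Derivando la sacudida, obtenemos el snap: s(t) = -324·sin(3·t). Usando s(t) = -324·sin(3·t) y sustituyendo t = pi/6, encontramos s = -324.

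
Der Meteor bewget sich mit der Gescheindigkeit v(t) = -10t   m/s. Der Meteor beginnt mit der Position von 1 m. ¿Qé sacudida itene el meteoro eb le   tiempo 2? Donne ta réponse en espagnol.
Para resolver esto, necesitamos tomar 2 derivadas de nuestra ecuación de la velocidad v(t) = -10·t. Derivando la velocidad, obtenemos la aceleración: a(t) = -10. Tomando d/dt de a(t), encontramos j(t) = 0. De la ecuación de la sacudida j(t) = 0, sustituimos t = 2 para obtener j = 0.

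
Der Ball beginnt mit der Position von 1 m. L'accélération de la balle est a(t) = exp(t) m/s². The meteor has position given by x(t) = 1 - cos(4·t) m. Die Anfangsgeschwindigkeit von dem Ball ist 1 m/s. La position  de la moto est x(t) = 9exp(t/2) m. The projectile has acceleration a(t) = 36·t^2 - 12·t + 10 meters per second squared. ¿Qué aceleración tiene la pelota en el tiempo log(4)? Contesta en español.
Usando a(t) = exp(t) y sustituyendo t = log(4), encontramos a = 4.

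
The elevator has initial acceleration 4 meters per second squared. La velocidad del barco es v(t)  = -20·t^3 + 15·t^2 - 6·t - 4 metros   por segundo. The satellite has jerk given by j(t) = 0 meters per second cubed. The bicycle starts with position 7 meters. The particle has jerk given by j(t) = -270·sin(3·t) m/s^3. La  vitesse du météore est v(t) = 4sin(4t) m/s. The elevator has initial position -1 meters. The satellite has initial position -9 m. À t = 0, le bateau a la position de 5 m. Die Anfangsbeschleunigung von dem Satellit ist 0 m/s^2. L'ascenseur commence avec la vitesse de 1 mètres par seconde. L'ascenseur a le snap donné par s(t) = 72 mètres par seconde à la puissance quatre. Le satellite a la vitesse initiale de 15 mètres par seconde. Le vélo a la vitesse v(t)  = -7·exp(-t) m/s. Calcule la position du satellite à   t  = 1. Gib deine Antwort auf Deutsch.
Wir müssen das Integral unserer Gleichung für den Ruck j(t) = 0 3-mal finden. Die Stammfunktion von dem Ruck, mit a(0) = 0, ergibt die Beschleunigung: a(t) = 0. Durch Integration von der Beschleunigung und Verwendung der Anfangsbedingung v(0) = 15, erhalten wir v(t) = 15. Mit ∫v(t)dt und Anwendung von x(0) = -9, finden wir x(t) = 15·t - 9. Mit x(t) = 15·t - 9 und Einsetzen von t = 1, finden wir x = 6.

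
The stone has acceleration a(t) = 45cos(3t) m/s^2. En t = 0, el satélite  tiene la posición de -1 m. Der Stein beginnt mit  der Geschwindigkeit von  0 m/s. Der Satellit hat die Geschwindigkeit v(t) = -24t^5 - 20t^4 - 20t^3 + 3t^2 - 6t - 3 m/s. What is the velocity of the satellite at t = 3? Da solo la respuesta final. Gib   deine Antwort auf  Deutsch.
Die Geschwindigkeit bei t = 3 ist v = -7986.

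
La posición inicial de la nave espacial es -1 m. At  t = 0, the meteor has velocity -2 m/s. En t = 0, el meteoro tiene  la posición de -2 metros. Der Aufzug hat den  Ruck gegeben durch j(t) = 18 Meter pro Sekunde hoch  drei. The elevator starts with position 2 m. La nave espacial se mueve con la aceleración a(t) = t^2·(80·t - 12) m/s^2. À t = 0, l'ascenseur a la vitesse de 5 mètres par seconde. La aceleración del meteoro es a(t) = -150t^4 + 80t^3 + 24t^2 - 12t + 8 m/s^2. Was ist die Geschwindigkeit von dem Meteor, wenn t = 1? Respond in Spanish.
Partiendo de la aceleración a(t) = -150·t^4 + 80·t^3 + 24·t^2 - 12·t + 8, tomamos 1 antiderivada. Tomando ∫a(t)dt y aplicando v(0) = -2, encontramos v(t) = -30·t^5 + 20·t^4 + 8·t^3 - 6·t^2 + 8·t - 2. De la ecuación de la velocidad v(t) = -30·t^5 + 20·t^4 + 8·t^3 - 6·t^2 + 8·t - 2, sustituimos t = 1 para obtener v = -2.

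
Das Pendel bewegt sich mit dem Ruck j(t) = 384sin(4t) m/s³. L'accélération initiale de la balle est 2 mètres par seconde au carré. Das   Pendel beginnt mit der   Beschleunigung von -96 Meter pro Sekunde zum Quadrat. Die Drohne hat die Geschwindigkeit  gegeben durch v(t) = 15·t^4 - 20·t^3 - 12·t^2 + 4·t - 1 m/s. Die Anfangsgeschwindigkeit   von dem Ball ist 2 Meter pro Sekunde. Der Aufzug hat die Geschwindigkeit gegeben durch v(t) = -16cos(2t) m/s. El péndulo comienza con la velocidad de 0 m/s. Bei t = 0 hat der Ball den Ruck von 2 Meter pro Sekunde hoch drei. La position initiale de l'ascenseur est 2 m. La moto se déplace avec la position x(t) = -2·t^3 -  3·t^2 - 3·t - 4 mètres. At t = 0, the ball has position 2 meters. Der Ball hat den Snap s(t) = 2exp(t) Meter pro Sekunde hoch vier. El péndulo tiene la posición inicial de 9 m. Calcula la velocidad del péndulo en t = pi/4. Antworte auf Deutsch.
Um dies zu lösen, müssen wir 2 Integrale unserer Gleichung für den Ruck j(t) = 384·sin(4·t) finden. Das Integral von dem Ruck, mit a(0) = -96, ergibt die Beschleunigung: a(t) = -96·cos(4·t). Mit ∫a(t)dt und Anwendung von v(0) = 0, finden wir v(t) = -24·sin(4·t). Aus der Gleichung für die Geschwindigkeit v(t) = -24·sin(4·t), setzen wir t = pi/4 ein und erhalten v = 0.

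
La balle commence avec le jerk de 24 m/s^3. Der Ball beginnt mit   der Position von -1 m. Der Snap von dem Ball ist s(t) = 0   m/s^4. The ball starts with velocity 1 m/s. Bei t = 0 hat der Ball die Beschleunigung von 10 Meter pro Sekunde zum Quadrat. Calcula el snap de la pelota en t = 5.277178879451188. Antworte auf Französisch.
En utilisant s(t) = 0 et en substituant t = 5.277178879451188, nous trouvons s = 0.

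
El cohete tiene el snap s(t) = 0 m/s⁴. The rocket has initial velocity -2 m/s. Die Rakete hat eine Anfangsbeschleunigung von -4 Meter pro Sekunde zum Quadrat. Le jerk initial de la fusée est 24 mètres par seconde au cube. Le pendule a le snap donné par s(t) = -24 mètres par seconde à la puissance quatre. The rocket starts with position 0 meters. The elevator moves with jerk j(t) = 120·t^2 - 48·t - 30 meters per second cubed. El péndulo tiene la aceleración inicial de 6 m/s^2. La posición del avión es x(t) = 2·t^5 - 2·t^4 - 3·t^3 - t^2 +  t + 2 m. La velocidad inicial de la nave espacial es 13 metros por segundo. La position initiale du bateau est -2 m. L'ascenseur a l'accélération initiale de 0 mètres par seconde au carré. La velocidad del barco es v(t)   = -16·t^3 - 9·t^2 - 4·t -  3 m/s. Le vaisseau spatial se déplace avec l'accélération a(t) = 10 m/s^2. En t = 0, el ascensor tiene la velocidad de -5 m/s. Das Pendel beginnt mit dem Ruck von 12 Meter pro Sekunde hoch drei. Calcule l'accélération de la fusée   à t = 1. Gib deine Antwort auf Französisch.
Nous devons intégrer notre équation du snap s(t) = 0 2 fois. L'intégrale du snap, avec j(0) = 24, donne le jerk: j(t) = 24. La primitive du jerk, avec a(0) = -4, donne l'accélération: a(t) = 24·t - 4. En utilisant a(t) = 24·t - 4 et en substituant t = 1, nous trouvons a = 20.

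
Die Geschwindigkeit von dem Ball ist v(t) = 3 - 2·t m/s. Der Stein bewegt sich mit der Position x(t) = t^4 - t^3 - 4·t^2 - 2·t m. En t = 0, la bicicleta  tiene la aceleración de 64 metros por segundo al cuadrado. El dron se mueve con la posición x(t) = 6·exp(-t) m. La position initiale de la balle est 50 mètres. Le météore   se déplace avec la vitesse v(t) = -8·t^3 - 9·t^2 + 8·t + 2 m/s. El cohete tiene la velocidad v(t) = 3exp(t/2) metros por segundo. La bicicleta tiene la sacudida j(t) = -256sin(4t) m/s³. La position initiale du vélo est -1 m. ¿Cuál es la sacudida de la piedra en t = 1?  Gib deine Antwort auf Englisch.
To solve this, we need to take 3 derivatives of our position equation x(t) = t^4 - t^3 - 4·t^2 - 2·t. Taking d/dt of x(t), we find v(t) = 4·t^3 - 3·t^2 - 8·t - 2. Taking d/dt of v(t), we find a(t) = 12·t^2 - 6·t - 8. The derivative of acceleration gives jerk: j(t) = 24·t - 6. Using j(t) = 24·t - 6 and substituting t = 1, we find j = 18.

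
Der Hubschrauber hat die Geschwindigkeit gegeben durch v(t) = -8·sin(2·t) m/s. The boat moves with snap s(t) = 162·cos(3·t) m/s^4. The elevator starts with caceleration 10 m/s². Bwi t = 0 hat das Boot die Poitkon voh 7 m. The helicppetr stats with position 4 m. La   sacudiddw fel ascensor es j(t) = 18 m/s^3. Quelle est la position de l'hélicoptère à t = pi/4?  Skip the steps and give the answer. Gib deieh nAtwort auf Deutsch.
Die Position bei t = pi/4 ist x = 0.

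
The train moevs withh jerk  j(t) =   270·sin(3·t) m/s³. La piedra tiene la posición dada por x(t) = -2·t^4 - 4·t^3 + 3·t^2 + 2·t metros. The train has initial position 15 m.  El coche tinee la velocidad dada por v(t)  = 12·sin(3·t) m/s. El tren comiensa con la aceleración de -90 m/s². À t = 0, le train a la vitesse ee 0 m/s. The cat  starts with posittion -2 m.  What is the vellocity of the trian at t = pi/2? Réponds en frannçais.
Pour résoudre ceci, nous devons prendre 2 intégrales de notre équation du jerk j(t) = 270·sin(3·t). L'intégrale du jerk, avec a(0) = -90, donne l'accélération: a(t) = -90·cos(3·t). L'intégrale de l'accélération, avec v(0) = 0, donne la vitesse: v(t) = -30·sin(3·t). En utilisant v(t) = -30·sin(3·t) et en substituant t = pi/2, nous trouvons v = 30.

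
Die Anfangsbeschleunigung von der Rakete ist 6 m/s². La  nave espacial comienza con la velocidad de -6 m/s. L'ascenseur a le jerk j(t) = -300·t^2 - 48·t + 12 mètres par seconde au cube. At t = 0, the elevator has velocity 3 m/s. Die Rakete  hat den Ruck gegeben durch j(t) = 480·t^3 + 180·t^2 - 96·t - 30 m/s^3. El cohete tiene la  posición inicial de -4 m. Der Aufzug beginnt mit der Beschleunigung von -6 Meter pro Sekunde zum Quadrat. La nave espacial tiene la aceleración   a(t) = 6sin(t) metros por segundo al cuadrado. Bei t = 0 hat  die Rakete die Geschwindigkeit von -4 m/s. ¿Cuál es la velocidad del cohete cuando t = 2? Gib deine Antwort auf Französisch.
Nous devons intégrer notre équation du jerk j(t) = 480·t^3 + 180·t^2 - 96·t - 30 2 fois. En prenant ∫j(t)dt et en appliquant a(0) = 6, nous trouvons a(t) = 120·t^4 + 60·t^3 - 48·t^2 - 30·t + 6. L'intégrale de l'accélération est la vitesse. En utilisant v(0) = -4, nous obtenons v(t) = 24·t^5 + 15·t^4 - 16·t^3 - 15·t^2 + 6·t - 4. De l'équation de la vitesse v(t) = 24·t^5 + 15·t^4 - 16·t^3 - 15·t^2 + 6·t - 4, nous substituons t = 2 pour obtenir v = 828.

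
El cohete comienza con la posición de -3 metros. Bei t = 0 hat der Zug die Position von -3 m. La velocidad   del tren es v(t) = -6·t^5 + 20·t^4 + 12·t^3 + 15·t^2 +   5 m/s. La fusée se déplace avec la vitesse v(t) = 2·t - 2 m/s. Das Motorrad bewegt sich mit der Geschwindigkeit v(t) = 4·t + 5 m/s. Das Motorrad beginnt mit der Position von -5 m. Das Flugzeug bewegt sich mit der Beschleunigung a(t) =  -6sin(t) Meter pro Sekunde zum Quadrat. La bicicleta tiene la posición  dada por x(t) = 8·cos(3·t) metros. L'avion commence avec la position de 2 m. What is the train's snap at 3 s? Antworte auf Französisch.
Nous devons dériver notre équation de la vitesse v(t) = -6·t^5 + 20·t^4 + 12·t^3 + 15·t^2 + 5 3 fois. En prenant d/dt de v(t), nous trouvons a(t) = -30·t^4 + 80·t^3 + 36·t^2 + 30·t. La dérivée de l'accélération donne le jerk: j(t) = -120·t^3 + 240·t^2 + 72·t + 30. En dérivant le jerk, nous obtenons le snap: s(t) = -360·t^2 + 480·t + 72. En utilisant s(t) = -360·t^2 + 480·t + 72 et en substituant t = 3, nous trouvons s = -1728.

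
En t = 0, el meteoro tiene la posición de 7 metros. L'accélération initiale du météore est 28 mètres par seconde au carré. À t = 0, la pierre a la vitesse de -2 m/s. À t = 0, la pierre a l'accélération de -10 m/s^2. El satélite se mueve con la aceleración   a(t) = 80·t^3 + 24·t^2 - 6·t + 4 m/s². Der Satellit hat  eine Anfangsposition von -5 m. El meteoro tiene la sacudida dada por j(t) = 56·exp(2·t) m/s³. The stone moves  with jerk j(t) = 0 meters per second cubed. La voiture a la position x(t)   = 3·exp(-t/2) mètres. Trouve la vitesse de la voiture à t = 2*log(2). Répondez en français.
Pour résoudre ceci, nous devons prendre 1 dérivée de notre équation de la position x(t) = 3·exp(-t/2). En prenant d/dt de x(t), nous trouvons v(t) = -3·exp(-t/2)/2. De l'équation de la vitesse v(t) = -3·exp(-t/2)/2, nous substituons t = 2*log(2) pour obtenir v = -3/4.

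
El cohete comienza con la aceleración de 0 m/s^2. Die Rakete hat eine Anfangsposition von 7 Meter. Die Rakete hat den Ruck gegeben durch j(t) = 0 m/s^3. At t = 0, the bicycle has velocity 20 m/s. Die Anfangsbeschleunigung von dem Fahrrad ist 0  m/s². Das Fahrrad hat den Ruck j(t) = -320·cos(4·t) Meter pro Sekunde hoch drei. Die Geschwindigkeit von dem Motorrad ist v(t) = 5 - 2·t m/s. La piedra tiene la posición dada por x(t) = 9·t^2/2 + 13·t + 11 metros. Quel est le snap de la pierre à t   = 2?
Nous devons dériver notre équation de la position x(t) = 9·t^2/2 + 13·t + 11 4 fois. En prenant d/dt de x(t), nous trouvons v(t) = 9·t + 13. En prenant d/dt de v(t), nous trouvons a(t) = 9. En prenant d/dt de a(t), nous trouvons j(t) = 0. En dérivant le jerk, nous obtenons le snap: s(t) = 0. De l'équation du snap s(t) = 0, nous substituons t = 2 pour obtenir s = 0.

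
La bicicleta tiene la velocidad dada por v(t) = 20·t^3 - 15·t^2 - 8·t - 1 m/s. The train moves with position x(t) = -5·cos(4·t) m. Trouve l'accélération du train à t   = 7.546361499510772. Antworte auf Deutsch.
Wir müssen unsere Gleichung für die Position x(t) = -5·cos(4·t) 2-mal ableiten. Mit d/dt von x(t) finden wir v(t) = 20·sin(4·t). Durch Ableiten von der Geschwindigkeit erhalten wir die Beschleunigung: a(t) = 80·cos(4·t). Aus der Gleichung für die Beschleunigung a(t) = 80·cos(4·t), setzen wir t = 7.546361499510772 ein und erhalten a = 26.7027829603452.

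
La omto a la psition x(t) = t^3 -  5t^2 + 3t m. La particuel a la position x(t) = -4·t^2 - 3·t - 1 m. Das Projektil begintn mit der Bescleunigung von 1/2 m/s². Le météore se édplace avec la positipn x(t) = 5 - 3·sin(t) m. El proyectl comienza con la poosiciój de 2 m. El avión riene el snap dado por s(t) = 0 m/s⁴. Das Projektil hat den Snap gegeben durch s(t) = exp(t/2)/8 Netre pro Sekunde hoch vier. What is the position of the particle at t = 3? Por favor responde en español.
De la ecuación de la posición x(t) = -4·t^2 - 3·t - 1, sustituimos t = 3 para obtener x = -46.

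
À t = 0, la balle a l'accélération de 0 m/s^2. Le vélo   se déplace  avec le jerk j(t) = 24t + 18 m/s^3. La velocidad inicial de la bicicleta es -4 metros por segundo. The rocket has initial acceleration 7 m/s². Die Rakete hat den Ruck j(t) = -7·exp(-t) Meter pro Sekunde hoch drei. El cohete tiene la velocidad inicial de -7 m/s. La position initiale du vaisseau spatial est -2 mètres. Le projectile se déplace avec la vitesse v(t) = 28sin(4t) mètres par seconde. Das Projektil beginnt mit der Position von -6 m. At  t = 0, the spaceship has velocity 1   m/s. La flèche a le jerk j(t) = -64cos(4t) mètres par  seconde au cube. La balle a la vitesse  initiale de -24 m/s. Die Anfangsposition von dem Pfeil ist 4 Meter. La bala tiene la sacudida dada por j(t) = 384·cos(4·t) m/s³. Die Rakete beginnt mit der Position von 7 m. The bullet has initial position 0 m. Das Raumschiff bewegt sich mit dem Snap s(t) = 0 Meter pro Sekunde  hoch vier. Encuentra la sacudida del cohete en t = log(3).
Tenemos la sacudida j(t) = -7·exp(-t). Sustituyendo t = log(3): j(log(3)) = -7/3.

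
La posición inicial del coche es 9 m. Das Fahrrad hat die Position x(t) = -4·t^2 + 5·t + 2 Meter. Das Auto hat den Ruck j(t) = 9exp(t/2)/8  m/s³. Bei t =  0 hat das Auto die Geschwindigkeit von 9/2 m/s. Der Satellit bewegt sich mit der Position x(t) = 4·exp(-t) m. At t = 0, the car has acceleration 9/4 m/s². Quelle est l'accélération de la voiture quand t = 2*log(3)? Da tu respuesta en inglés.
Starting from jerk j(t) = 9·exp(t/2)/8, we take 1 antiderivative. Taking ∫j(t)dt and applying a(0) = 9/4, we find a(t) = 9·exp(t/2)/4. Using a(t) = 9·exp(t/2)/4 and substituting t = 2*log(3), we find a = 27/4.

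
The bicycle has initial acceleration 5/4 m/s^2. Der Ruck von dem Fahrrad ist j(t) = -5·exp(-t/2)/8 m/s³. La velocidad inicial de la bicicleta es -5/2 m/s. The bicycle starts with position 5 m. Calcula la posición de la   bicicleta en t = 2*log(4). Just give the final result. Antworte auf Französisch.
x(2*log(4)) = 5/4.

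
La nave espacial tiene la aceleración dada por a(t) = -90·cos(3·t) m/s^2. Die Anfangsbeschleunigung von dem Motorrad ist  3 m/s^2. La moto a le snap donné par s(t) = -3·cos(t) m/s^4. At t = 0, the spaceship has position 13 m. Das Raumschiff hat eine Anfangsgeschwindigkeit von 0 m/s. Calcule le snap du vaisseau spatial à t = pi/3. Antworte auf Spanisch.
Partiendo de la aceleración a(t) = -90·cos(3·t), tomamos 2 derivadas. La derivada de la aceleración da la sacudida: j(t) = 270·sin(3·t). Derivando la sacudida, obtenemos el snap: s(t) = 810·cos(3·t). De la ecuación del snap s(t) = 810·cos(3·t), sustituimos t = pi/3 para obtener s = -810.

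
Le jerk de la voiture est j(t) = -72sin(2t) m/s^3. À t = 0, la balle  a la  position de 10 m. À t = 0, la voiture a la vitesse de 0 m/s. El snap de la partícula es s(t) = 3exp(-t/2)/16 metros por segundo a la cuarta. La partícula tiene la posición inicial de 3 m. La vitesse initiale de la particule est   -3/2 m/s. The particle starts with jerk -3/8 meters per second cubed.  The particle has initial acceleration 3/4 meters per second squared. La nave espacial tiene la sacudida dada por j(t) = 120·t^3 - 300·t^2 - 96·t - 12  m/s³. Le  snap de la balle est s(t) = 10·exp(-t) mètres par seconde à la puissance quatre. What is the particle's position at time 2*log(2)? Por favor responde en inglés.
To find the answer, we compute 4 antiderivatives of s(t) = 3·exp(-t/2)/16. The integral of snap is jerk. Using j(0) = -3/8, we get j(t) = -3·exp(-t/2)/8. Taking ∫j(t)dt and applying a(0) = 3/4, we find a(t) = 3·exp(-t/2)/4. Integrating acceleration and using the initial condition v(0) = -3/2, we get v(t) = -3·exp(-t/2)/2. The antiderivative of velocity is position. Using x(0) = 3, we get x(t) = 3·exp(-t/2). From the given position equation x(t) = 3·exp(-t/2), we substitute t = 2*log(2) to get x = 3/2.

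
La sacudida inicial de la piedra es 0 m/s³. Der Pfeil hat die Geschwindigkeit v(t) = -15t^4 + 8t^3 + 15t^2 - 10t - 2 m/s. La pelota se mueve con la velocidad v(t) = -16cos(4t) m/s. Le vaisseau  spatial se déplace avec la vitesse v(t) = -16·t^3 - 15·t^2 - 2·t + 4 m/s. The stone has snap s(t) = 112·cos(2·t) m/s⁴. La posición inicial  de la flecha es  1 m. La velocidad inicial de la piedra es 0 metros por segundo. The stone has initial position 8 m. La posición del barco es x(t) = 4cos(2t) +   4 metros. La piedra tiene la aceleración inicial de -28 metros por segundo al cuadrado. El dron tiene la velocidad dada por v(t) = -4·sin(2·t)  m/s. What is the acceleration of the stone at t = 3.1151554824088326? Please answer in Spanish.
Para resolver esto, necesitamos tomar 2 antiderivadas de nuestra ecuación del snap s(t) = 112·cos(2·t). La integral del snap, con j(0) = 0, da la sacudida: j(t) = 56·sin(2·t). Integrando la sacudida y usando la condición inicial a(0) = -28, obtenemos a(t) = -28·cos(2·t). Tenemos la aceleración a(t) = -28·cos(2·t). Sustituyendo t = 3.1151554824088326: a(3.1151554824088326) = -27.9608693725967.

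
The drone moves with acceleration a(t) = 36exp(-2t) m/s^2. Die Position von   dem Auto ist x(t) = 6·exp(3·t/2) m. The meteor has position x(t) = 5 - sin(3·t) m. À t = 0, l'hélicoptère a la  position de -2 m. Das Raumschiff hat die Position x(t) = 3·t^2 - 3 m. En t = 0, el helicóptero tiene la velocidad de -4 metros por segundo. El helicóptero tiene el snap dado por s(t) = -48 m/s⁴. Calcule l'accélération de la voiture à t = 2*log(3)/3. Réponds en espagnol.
Para resolver esto, necesitamos tomar 2 derivadas de nuestra ecuación de la posición x(t) = 6·exp(3·t/2). Tomando d/dt de x(t), encontramos v(t) = 9·exp(3·t/2). Tomando d/dt de v(t), encontramos a(t) = 27·exp(3·t/2)/2. De la ecuación de la aceleración a(t) = 27·exp(3·t/2)/2, sustituimos t = 2*log(3)/3 para obtener a = 81/2.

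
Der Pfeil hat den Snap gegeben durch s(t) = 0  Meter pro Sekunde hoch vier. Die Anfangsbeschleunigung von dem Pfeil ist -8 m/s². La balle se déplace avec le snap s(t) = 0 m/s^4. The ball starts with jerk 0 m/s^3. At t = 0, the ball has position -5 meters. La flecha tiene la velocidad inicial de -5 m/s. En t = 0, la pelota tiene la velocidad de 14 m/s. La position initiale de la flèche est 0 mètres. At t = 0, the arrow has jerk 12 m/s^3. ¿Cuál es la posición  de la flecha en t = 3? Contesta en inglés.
We must find the antiderivative of our snap equation s(t) = 0 4 times. The integral of snap, with j(0) = 12, gives jerk: j(t) = 12. The integral of jerk is acceleration. Using a(0) = -8, we get a(t) = 12·t - 8. The antiderivative of acceleration is velocity. Using v(0) = -5, we get v(t) = 6·t^2 - 8·t - 5. The integral of velocity, with x(0) = 0, gives position: x(t) = 2·t^3 - 4·t^2 - 5·t. From the given position equation x(t) = 2·t^3 - 4·t^2 - 5·t, we substitute t = 3 to get x = 3.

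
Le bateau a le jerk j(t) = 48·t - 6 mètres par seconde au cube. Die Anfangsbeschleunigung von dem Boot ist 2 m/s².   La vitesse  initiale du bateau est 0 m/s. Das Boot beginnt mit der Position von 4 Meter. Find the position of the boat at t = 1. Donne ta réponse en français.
Pour résoudre ceci, nous devons prendre 3 intégrales de notre équation du jerk j(t) = 48·t - 6. En prenant ∫j(t)dt et en appliquant a(0) = 2, nous trouvons a(t) = 24·t^2 - 6·t + 2. La primitive de l'accélération est la vitesse. En utilisant v(0) = 0, nous obtenons v(t) = t·(8·t^2 - 3·t + 2). En intégrant la vitesse et en utilisant la condition initiale x(0) = 4, nous obtenons x(t) = 2·t^4 - t^3 + t^2 + 4. En utilisant x(t) = 2·t^4 - t^3 + t^2 + 4 et en substituant t = 1, nous trouvons x = 6.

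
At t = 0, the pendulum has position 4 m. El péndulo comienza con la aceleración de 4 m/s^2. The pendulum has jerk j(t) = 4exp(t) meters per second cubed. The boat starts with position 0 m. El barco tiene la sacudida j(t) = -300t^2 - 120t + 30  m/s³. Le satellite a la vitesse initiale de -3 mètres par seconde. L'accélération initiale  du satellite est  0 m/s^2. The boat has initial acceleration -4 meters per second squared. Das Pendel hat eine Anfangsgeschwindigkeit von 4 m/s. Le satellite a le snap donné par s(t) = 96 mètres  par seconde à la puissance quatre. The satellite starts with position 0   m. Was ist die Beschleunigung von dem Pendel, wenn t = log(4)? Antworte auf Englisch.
To solve this, we need to take 1 antiderivative of our jerk equation j(t) = 4·exp(t). Taking ∫j(t)dt and applying a(0) = 4, we find a(t) = 4·exp(t). From the given acceleration equation a(t) = 4·exp(t), we substitute t = log(4) to get a = 16.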